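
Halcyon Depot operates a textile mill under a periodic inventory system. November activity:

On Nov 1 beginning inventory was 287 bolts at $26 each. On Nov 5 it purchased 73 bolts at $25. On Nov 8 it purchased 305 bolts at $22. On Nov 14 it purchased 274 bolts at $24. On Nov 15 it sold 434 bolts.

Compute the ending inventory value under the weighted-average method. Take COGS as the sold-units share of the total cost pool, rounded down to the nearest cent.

Nov 15, sell 434: 434/939 × $22,573.00 → $10,433.10
Ending inventory (cost pool remaining) = $12,139.90

Ending inventory = $12,139.90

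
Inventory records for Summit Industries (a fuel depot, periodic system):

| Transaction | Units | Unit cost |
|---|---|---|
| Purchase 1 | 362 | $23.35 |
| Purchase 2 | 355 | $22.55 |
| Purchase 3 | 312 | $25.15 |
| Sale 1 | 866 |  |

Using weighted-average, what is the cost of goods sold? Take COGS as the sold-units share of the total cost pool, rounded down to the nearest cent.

Sale 1, sell 866: 866/1029 × $24,304.75 → $20,454.72
Ending inventory (cost pool remaining) = $3,850.03
Check: goods available $24,304.75 = COGS $20,454.72 + ending $3,850.03

COGS = $20,454.72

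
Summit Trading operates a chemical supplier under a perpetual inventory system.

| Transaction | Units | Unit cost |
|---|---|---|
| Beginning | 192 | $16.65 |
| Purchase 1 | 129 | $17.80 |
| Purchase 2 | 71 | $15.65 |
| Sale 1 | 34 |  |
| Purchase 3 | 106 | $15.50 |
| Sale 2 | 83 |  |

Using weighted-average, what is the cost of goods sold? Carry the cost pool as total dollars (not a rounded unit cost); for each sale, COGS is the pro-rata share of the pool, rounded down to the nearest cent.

After Beginning: 192 on hand, pool $3,196.80 (≈ $16.6500 each)
After Purchase 1: 321 on hand, pool $5,493.00 (≈ $17.1121 each)
After Purchase 2: 392 on hand, pool $6,604.15 (≈ $16.8473 each)
Sale 1, sell 34: 34/392 × $6,604.15 → $572.80
After Purchase 3: 464 on hand, pool $7,674.35 (≈ $16.5395 each)
Sale 2, sell 83: 83/464 × $7,674.35 → $1,372.78
Total COGS = $572.80 + $1,372.78 = $1,945.58
Ending inventory (cost pool remaining) = $6,301.57

COGS = $1,945.58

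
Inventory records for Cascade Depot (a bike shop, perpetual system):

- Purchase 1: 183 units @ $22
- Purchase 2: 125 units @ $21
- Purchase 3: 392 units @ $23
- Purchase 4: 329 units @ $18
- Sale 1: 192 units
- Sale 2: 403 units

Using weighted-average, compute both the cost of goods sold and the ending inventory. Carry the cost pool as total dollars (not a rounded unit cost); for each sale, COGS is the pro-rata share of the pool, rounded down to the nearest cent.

After Purchase 1: 183 on hand, pool $4,026.00 (≈ $22.0000 each)
After Purchase 2: 308 on hand, pool $6,651.00 (≈ $21.5942 each)
After Purchase 3: 700 on hand, pool $15,667.00 (≈ $22.3814 each)
After Purchase 4: 1029 on hand, pool $21,589.00 (≈ $20.9806 each)
Sale 1, sell 192: 192/1029 × $21,589.00 → $4,028.26
Sale 2, sell 403: 403/837 × $17,560.74 → $8,455.17
Total COGS = $4,028.26 + $8,455.17 = $12,483.43
Ending inventory (cost pool remaining) = $9,105.57

COGS = $12,483.43; ending inventory = $9,105.57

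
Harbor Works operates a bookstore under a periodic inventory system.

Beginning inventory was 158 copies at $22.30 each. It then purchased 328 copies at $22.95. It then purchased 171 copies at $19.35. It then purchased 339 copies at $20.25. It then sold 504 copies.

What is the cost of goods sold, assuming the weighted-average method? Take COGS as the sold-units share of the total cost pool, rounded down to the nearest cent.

COGS = $10,740.15

Sale 1, sell 504: 504/996 × $21,224.60 → $10,740.15
Ending inventory (cost pool remaining) = $10,484.45
Check: goods available $21,224.60 = COGS $10,740.15 + ending $10,484.45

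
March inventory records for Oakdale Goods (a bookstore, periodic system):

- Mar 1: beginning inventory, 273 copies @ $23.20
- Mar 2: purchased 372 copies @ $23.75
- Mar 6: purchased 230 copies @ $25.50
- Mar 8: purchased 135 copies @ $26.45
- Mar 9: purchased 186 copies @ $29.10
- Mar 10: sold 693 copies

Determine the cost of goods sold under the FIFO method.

COGS = $16,392.60

Mar 10, 693 sold [FIFO — oldest first]: 273 @ $23.20 + 372 @ $23.75 + 48 @ $25.50 = $16,392.60
Ending inventory: 182 @ $25.50 + 135 @ $26.45 + 186 @ $29.10 = $13,624.35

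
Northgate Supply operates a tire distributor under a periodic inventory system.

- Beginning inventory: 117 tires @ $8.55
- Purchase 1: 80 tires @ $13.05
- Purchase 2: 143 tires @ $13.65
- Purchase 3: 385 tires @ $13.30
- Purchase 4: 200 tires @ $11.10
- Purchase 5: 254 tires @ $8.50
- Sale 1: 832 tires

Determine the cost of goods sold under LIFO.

Sale 1 (832) [LIFO — newest first]: 254 @ $8.50 + 200 @ $11.10 + 378 @ $13.30 = $9,406.40
Ending inventory: 117 @ $8.55 + 80 @ $13.05 + 143 @ $13.65 + 7 @ $13.30 = $4,089.40
Check: goods available $13,495.80 = COGS $9,406.40 + ending $4,089.40

COGS = $9,406.40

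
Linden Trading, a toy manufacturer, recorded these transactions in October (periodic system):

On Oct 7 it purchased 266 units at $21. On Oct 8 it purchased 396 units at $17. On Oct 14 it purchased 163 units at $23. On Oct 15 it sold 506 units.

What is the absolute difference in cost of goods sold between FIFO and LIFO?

FIFO COGS: 266 @ $21 + 240 @ $17 = $9,666
LIFO COGS: 163 @ $23 + 343 @ $17 = $9,580
Difference = |$9,666 − $9,580| = $86

$86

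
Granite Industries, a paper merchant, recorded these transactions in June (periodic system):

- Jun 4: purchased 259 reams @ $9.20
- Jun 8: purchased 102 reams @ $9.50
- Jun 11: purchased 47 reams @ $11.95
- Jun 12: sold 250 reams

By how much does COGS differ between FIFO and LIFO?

FIFO COGS: 250 @ $9.20 = $2,300.00
LIFO COGS: 47 @ $11.95 + 102 @ $9.50 + 101 @ $9.20 = $2,459.85
Difference = |$2,300.00 − $2,459.85| = $159.85

$159.85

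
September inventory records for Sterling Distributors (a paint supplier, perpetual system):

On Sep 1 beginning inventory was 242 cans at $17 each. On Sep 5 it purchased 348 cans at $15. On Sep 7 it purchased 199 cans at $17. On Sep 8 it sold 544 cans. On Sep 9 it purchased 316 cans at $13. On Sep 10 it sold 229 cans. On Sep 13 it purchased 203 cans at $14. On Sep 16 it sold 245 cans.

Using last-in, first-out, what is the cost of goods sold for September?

COGS = $14,923

Sep 8, 544 sold [LIFO — newest first]: 199 @ $17 + 345 @ $15 = $8,558
Sep 10, 229 sold [LIFO — newest first]: 229 @ $13 = $2,977
Sep 16, 245 sold [LIFO — newest first]: 203 @ $14 + 42 @ $13 = $3,388
Total COGS = $8,558 + $2,977 + $3,388 = $14,923
Ending inventory: 242 @ $17 + 3 @ $15 + 45 @ $13 = $4,744
Check: goods available $19,667 = COGS $14,923 + ending $4,744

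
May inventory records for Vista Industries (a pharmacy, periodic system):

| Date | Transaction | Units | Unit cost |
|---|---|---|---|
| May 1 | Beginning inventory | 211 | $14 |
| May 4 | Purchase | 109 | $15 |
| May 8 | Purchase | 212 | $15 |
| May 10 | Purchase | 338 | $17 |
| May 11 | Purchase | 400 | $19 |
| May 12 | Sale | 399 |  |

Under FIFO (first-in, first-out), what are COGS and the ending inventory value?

May 12, 399 sold [FIFO — oldest first]: 211 @ $14 + 109 @ $15 + 79 @ $15 = $5,774
Ending inventory: 133 @ $15 + 338 @ $17 + 400 @ $19 = $15,341
Check: goods available $21,115 = COGS $5,774 + ending $15,341

COGS = $5,774; ending inventory = $15,341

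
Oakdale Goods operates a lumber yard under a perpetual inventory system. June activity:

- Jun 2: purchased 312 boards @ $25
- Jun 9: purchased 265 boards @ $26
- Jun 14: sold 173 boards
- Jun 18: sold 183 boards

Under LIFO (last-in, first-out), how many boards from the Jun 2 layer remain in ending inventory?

Jun 14, 173 sold [LIFO — newest first]: 173 @ $26 = $4,498
Jun 18, 183 sold [LIFO — newest first]: 92 @ $26 + 91 @ $25 = $4,667
Total COGS = $4,498 + $4,667 = $9,165
Ending inventory: 221 @ $25 = $5,525

221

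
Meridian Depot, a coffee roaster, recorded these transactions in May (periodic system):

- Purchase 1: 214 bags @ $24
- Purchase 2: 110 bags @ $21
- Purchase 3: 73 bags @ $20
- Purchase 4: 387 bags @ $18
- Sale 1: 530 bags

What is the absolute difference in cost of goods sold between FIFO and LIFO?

$1,404

FIFO COGS: 214 @ $24 + 110 @ $21 + 73 @ $20 + 133 @ $18 = $11,300
LIFO COGS: 387 @ $18 + 73 @ $20 + 70 @ $21 = $9,896
Difference = |$11,300 − $9,896| = $1,404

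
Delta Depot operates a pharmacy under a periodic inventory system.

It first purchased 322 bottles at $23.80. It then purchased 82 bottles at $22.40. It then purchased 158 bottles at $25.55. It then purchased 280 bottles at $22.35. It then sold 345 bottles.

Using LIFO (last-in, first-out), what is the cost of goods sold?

Sale 1 (345) [LIFO — newest first]: 280 @ $22.35 + 65 @ $25.55 = $7,918.75
Ending inventory: 322 @ $23.80 + 82 @ $22.40 + 93 @ $25.55 = $11,876.55

COGS = $7,918.75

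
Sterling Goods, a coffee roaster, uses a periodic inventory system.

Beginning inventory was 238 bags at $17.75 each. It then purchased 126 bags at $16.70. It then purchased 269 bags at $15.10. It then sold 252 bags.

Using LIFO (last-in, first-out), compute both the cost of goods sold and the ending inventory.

COGS = $3,805.20; ending inventory = $6,585.40

Sale 1 (252) [LIFO — newest first]: 252 @ $15.10 = $3,805.20
Ending inventory: 238 @ $17.75 + 126 @ $16.70 + 17 @ $15.10 = $6,585.40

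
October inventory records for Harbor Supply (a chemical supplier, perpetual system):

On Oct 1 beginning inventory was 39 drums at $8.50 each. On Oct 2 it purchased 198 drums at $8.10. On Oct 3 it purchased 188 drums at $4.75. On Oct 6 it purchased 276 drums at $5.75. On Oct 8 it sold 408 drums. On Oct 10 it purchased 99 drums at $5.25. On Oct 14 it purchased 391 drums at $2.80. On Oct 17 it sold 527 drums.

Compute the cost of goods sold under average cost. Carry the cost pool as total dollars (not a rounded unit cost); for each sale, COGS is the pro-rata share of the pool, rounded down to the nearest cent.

After Oct 1: 39 on hand, pool $331.50 (≈ $8.5000 each)
After Oct 2: 237 on hand, pool $1,935.30 (≈ $8.1658 each)
After Oct 3: 425 on hand, pool $2,828.30 (≈ $6.6548 each)
After Oct 6: 701 on hand, pool $4,415.30 (≈ $6.2986 each)
Oct 8, sell 408: 408/701 × $4,415.30 → $2,569.81
After Oct 10: 392 on hand, pool $2,365.24 (≈ $6.0338 each)
After Oct 14: 783 on hand, pool $3,460.04 (≈ $4.4190 each)
Oct 17, sell 527: 527/783 × $3,460.04 → $2,328.78
Total COGS = $2,569.81 + $2,328.78 = $4,898.59
Ending inventory (cost pool remaining) = $1,131.26

COGS = $4,898.59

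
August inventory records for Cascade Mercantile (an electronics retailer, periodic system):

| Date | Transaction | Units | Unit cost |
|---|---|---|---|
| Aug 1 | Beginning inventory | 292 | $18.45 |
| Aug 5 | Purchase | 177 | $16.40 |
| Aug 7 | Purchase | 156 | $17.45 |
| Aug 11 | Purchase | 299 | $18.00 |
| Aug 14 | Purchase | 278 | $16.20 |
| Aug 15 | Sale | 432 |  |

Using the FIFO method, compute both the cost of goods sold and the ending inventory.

COGS = $7,683.40; ending inventory = $13,214.60

Aug 15, 432 sold [FIFO — oldest first]: 292 @ $18.45 + 140 @ $16.40 = $7,683.40
Ending inventory: 37 @ $16.40 + 156 @ $17.45 + 299 @ $18.00 + 278 @ $16.20 = $13,214.60
Check: goods available $20,898.00 = COGS $7,683.40 + ending $13,214.60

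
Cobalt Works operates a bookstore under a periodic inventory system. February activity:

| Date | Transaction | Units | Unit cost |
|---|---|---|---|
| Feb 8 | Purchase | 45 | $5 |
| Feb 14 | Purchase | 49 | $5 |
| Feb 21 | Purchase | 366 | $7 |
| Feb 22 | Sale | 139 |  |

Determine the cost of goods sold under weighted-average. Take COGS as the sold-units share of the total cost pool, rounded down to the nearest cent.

COGS = $916.19

Feb 22, sell 139: 139/460 × $3,032.00 → $916.19
Ending inventory (cost pool remaining) = $2,115.81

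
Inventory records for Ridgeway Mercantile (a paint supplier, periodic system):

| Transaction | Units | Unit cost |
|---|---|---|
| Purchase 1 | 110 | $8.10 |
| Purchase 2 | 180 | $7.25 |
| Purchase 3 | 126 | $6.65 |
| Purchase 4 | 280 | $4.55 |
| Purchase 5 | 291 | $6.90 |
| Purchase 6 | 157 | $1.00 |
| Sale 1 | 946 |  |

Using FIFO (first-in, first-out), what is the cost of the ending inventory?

Sale 1 (946) [FIFO — oldest first]: 110 @ $8.10 + 180 @ $7.25 + 126 @ $6.65 + 280 @ $4.55 + 250 @ $6.90 = $6,032.90
Ending inventory: 41 @ $6.90 + 157 @ $1.00 = $439.90

Ending inventory = $439.90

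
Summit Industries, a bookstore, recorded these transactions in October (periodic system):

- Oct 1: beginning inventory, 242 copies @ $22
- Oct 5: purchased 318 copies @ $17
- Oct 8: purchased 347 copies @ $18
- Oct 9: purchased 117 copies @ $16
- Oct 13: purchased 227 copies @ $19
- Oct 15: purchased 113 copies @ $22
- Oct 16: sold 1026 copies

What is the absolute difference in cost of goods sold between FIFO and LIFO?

FIFO COGS: 242 @ $22 + 318 @ $17 + 347 @ $18 + 117 @ $16 + 2 @ $19 = $18,886
LIFO COGS: 113 @ $22 + 227 @ $19 + 117 @ $16 + 347 @ $18 + 222 @ $17 = $18,691
Difference = |$18,886 − $18,691| = $195

$195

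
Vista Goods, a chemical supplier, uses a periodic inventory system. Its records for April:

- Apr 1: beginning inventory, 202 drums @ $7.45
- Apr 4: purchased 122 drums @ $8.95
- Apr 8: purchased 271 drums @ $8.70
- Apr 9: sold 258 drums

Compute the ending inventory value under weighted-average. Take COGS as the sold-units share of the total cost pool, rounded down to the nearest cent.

Ending inventory = $2,806.17

Apr 9, sell 258: 258/595 × $4,954.50 → $2,148.33
Ending inventory (cost pool remaining) = $2,806.17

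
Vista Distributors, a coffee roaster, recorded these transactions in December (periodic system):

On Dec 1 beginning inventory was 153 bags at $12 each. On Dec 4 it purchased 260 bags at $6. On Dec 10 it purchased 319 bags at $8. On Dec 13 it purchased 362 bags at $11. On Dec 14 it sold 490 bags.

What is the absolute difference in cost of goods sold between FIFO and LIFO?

FIFO COGS: 153 @ $12 + 260 @ $6 + 77 @ $8 = $4,012
LIFO COGS: 362 @ $11 + 128 @ $8 = $5,006
Difference = |$4,012 − $5,006| = $994

$994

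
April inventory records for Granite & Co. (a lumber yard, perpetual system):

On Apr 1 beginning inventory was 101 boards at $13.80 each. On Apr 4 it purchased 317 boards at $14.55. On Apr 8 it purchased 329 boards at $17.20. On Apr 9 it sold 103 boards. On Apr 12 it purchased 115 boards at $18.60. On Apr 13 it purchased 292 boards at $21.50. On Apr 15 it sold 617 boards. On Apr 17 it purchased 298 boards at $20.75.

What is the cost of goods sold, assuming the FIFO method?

COGS = $11,200.55

Apr 9, 103 sold [FIFO — oldest first]: 101 @ $13.80 + 2 @ $14.55 = $1,422.90
Apr 15, 617 sold [FIFO — oldest first]: 315 @ $14.55 + 302 @ $17.20 = $9,777.65
Total COGS = $1,422.90 + $9,777.65 = $11,200.55
Ending inventory: 27 @ $17.20 + 115 @ $18.60 + 292 @ $21.50 + 298 @ $20.75 = $15,064.90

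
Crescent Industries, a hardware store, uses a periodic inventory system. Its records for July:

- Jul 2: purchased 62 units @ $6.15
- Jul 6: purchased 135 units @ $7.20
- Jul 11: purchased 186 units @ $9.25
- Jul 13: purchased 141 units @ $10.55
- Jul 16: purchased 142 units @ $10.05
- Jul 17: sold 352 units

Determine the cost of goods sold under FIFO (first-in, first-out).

COGS = $2,787.05

Jul 17, 352 sold [FIFO — oldest first]: 62 @ $6.15 + 135 @ $7.20 + 155 @ $9.25 = $2,787.05
Ending inventory: 31 @ $9.25 + 141 @ $10.55 + 142 @ $10.05 = $3,201.40
Check: goods available $5,988.45 = COGS $2,787.05 + ending $3,201.40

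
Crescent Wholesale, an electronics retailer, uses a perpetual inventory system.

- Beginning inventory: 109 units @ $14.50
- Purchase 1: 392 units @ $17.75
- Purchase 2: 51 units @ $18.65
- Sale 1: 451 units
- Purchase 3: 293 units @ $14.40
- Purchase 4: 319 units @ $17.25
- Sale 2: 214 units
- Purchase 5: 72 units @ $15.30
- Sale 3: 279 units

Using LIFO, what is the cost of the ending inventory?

Sale 1 (451) [LIFO — newest first]: 51 @ $18.65 + 392 @ $17.75 + 8 @ $14.50 = $8,025.15
Sale 2 (214) [LIFO — newest first]: 214 @ $17.25 = $3,691.50
Sale 3 (279) [LIFO — newest first]: 72 @ $15.30 + 105 @ $17.25 + 102 @ $14.40 = $4,381.65
Total COGS = $8,025.15 + $3,691.50 + $4,381.65 = $16,098.30
Ending inventory: 101 @ $14.50 + 191 @ $14.40 = $4,214.90
Check: goods available $20,313.20 = COGS $16,098.30 + ending $4,214.90

Ending inventory = $4,214.90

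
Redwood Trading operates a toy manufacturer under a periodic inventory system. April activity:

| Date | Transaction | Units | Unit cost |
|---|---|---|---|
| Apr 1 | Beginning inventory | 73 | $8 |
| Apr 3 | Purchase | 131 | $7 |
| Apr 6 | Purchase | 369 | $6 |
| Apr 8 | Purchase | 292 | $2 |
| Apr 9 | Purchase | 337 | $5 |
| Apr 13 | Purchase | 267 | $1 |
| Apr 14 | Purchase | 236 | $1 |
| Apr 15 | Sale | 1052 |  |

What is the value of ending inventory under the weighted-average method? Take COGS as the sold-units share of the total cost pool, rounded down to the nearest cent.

Apr 15, sell 1052: 1052/1705 × $6,487.00 → $4,002.53
Ending inventory (cost pool remaining) = $2,484.47

Ending inventory = $2,484.47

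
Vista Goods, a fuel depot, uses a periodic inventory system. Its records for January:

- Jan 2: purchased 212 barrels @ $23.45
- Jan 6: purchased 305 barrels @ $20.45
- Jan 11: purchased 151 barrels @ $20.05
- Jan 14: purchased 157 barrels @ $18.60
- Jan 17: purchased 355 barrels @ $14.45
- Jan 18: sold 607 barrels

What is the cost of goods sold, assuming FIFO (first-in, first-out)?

Jan 18, 607 sold [FIFO — oldest first]: 212 @ $23.45 + 305 @ $20.45 + 90 @ $20.05 = $13,013.15
Ending inventory: 61 @ $20.05 + 157 @ $18.60 + 355 @ $14.45 = $9,273.00

COGS = $13,013.15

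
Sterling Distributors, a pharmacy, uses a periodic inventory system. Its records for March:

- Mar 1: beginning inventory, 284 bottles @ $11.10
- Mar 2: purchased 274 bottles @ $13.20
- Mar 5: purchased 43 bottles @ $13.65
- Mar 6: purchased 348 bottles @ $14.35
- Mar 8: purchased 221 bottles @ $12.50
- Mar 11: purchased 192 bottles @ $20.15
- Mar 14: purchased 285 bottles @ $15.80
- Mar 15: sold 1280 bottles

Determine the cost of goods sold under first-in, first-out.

COGS = $17,328.95

Mar 15, 1280 sold [FIFO — oldest first]: 284 @ $11.10 + 274 @ $13.20 + 43 @ $13.65 + 348 @ $14.35 + 221 @ $12.50 + 110 @ $20.15 = $17,328.95
Ending inventory: 82 @ $20.15 + 285 @ $15.80 = $6,155.30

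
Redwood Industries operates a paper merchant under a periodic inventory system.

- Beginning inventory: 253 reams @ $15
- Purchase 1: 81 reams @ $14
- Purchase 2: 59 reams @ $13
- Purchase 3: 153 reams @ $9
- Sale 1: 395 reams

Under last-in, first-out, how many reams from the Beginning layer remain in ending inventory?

151

Sale 1 (395) [LIFO — newest first]: 153 @ $9 + 59 @ $13 + 81 @ $14 + 102 @ $15 = $4,808
Ending inventory: 151 @ $15 = $2,265
Check: goods available $7,073 = COGS $4,808 + ending $2,265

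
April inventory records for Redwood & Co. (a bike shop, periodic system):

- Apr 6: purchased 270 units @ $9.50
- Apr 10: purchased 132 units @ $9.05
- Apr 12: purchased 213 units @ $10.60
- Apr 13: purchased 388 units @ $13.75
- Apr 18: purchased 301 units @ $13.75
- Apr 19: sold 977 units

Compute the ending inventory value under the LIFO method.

Ending inventory = $3,080.85

Apr 19, 977 sold [LIFO — newest first]: 301 @ $13.75 + 388 @ $13.75 + 213 @ $10.60 + 75 @ $9.05 = $12,410.30
Ending inventory: 270 @ $9.50 + 57 @ $9.05 = $3,080.85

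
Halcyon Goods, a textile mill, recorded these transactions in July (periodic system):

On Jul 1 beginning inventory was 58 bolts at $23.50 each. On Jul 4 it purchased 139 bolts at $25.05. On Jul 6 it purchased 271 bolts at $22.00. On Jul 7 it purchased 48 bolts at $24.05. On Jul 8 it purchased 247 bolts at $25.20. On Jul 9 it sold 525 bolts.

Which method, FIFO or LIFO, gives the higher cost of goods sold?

FIFO COGS: 58 @ $23.50 + 139 @ $25.05 + 271 @ $22.00 + 48 @ $24.05 + 9 @ $25.20 = $12,188.15
LIFO COGS: 247 @ $25.20 + 48 @ $24.05 + 230 @ $22.00 = $12,438.80

LIFO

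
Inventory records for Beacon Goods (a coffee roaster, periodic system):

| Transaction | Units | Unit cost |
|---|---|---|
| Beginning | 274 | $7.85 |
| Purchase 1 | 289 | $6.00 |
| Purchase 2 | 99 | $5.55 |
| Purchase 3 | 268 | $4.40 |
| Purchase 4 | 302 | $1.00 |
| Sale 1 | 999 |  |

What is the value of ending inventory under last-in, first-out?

Ending inventory = $1,829.05

Sale 1 (999) [LIFO — newest first]: 302 @ $1.00 + 268 @ $4.40 + 99 @ $5.55 + 289 @ $6.00 + 41 @ $7.85 = $4,086.50
Ending inventory: 233 @ $7.85 = $1,829.05
Check: goods available $5,915.55 = COGS $4,086.50 + ending $1,829.05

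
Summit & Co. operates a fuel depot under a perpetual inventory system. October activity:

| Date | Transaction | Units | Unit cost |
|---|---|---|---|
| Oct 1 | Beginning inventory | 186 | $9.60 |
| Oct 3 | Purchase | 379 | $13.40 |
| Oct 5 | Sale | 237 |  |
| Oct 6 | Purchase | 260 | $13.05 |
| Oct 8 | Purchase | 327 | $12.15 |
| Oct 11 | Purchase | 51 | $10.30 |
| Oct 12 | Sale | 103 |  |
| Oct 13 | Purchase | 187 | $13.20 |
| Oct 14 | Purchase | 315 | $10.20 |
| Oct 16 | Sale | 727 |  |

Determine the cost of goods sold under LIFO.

COGS = $12,748.05

Oct 5, 237 sold [LIFO — newest first]: 237 @ $13.40 = $3,175.80
Oct 12, 103 sold [LIFO — newest first]: 51 @ $10.30 + 52 @ $12.15 = $1,157.10
Oct 16, 727 sold [LIFO — newest first]: 315 @ $10.20 + 187 @ $13.20 + 225 @ $12.15 = $8,415.15
Total COGS = $3,175.80 + $1,157.10 + $8,415.15 = $12,748.05
Ending inventory: 186 @ $9.60 + 142 @ $13.40 + 260 @ $13.05 + 50 @ $12.15 = $7,688.90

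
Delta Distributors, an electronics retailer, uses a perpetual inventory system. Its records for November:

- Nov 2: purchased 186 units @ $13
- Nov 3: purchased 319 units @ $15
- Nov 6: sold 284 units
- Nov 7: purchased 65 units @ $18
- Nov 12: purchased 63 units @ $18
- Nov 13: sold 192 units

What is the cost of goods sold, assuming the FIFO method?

Nov 6, 284 sold [FIFO — oldest first]: 186 @ $13 + 98 @ $15 = $3,888
Nov 13, 192 sold [FIFO — oldest first]: 192 @ $15 = $2,880
Total COGS = $3,888 + $2,880 = $6,768
Ending inventory: 29 @ $15 + 65 @ $18 + 63 @ $18 = $2,739
Check: goods available $9,507 = COGS $6,768 + ending $2,739

COGS = $6,768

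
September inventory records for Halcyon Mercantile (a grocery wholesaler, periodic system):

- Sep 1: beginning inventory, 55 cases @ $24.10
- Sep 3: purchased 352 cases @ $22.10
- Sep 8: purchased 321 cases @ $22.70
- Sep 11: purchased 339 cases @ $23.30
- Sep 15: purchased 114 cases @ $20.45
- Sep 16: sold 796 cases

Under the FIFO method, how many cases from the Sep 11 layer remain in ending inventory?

Sep 16, 796 sold [FIFO — oldest first]: 55 @ $24.10 + 352 @ $22.10 + 321 @ $22.70 + 68 @ $23.30 = $17,975.80
Ending inventory: 271 @ $23.30 + 114 @ $20.45 = $8,645.60

271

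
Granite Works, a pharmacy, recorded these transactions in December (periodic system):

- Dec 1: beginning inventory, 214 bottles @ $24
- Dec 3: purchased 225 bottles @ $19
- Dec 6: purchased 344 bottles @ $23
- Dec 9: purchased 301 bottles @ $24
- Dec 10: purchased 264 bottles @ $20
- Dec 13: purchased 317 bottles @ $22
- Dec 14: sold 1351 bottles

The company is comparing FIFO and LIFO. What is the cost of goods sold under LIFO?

FIFO COGS: 214 @ $24 + 225 @ $19 + 344 @ $23 + 301 @ $24 + 264 @ $20 + 3 @ $22 = $29,893
LIFO COGS: 317 @ $22 + 264 @ $20 + 301 @ $24 + 344 @ $23 + 125 @ $19 = $29,765

COGS = $29,765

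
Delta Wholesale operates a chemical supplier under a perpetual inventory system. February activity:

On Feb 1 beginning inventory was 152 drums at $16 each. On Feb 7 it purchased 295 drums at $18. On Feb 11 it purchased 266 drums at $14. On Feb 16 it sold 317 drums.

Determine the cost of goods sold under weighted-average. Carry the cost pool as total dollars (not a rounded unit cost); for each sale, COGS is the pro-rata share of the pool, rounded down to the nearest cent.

COGS = $5,097.78

After Feb 1: 152 on hand, pool $2,432.00 (≈ $16.0000 each)
After Feb 7: 447 on hand, pool $7,742.00 (≈ $17.3199 each)
After Feb 11: 713 on hand, pool $11,466.00 (≈ $16.0813 each)
Feb 16, sell 317: 317/713 × $11,466.00 → $5,097.78
Ending inventory (cost pool remaining) = $6,368.22
Check: goods available $11,466.00 = COGS $5,097.78 + ending $6,368.22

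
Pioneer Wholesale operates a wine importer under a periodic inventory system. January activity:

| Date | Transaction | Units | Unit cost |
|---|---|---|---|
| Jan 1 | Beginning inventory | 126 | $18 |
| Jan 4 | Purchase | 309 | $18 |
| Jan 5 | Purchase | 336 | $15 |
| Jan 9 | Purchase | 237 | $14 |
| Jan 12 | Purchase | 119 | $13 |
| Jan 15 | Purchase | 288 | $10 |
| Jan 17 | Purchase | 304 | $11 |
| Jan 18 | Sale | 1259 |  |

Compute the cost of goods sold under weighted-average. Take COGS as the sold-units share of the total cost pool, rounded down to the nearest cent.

Jan 18, sell 1259: 1259/1719 × $23,959.00 → $17,547.63
Ending inventory (cost pool remaining) = $6,411.37

COGS = $17,547.63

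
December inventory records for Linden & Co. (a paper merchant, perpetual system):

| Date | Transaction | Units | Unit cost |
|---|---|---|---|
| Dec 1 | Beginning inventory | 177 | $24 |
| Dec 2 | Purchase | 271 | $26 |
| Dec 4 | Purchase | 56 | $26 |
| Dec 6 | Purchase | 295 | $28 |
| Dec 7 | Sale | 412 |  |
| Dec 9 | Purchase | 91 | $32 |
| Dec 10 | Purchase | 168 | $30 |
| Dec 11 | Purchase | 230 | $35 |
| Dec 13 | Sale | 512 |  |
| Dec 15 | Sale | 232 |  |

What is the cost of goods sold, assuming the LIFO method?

COGS = $33,844

Dec 7, 412 sold [LIFO — newest first]: 295 @ $28 + 56 @ $26 + 61 @ $26 = $11,302
Dec 13, 512 sold [LIFO — newest first]: 230 @ $35 + 168 @ $30 + 91 @ $32 + 23 @ $26 = $16,600
Dec 15, 232 sold [LIFO — newest first]: 187 @ $26 + 45 @ $24 = $5,942
Total COGS = $11,302 + $16,600 + $5,942 = $33,844
Ending inventory: 132 @ $24 = $3,168
Check: goods available $37,012 = COGS $33,844 + ending $3,168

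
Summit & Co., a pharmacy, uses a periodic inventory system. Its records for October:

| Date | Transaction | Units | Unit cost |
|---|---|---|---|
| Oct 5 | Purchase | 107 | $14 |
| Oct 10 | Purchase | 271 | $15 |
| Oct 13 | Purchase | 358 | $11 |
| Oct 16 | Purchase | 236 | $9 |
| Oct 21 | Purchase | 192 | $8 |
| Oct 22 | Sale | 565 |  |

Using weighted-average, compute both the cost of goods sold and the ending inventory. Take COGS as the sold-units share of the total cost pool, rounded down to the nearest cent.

Oct 22, sell 565: 565/1164 × $13,161.00 → $6,388.28
Ending inventory (cost pool remaining) = $6,772.72
Check: goods available $13,161.00 = COGS $6,388.28 + ending $6,772.72

COGS = $6,388.28; ending inventory = $6,772.72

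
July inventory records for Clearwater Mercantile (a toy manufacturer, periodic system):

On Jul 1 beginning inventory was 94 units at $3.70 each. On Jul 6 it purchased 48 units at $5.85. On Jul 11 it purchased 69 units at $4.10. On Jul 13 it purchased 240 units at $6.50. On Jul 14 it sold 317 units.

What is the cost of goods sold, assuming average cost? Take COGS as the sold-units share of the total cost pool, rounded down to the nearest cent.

Jul 14, sell 317: 317/451 × $2,471.50 → $1,737.17
Ending inventory (cost pool remaining) = $734.33

COGS = $1,737.17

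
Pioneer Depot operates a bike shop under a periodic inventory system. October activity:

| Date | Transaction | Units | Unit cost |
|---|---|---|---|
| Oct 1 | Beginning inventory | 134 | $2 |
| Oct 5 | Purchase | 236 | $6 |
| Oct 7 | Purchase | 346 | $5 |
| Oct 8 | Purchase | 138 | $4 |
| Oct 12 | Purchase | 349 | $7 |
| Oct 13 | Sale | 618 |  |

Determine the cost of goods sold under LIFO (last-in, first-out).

Oct 13, 618 sold [LIFO — newest first]: 349 @ $7 + 138 @ $4 + 131 @ $5 = $3,650
Ending inventory: 134 @ $2 + 236 @ $6 + 215 @ $5 = $2,759

COGS = $3,650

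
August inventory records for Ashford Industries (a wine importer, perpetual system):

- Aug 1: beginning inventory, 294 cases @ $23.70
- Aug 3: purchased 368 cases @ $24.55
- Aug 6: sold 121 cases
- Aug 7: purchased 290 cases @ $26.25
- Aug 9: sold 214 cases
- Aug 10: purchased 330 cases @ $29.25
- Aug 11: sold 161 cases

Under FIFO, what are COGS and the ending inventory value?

COGS = $11,926.90; ending inventory = $21,340.30

Aug 6, 121 sold [FIFO — oldest first]: 121 @ $23.70 = $2,867.70
Aug 9, 214 sold [FIFO — oldest first]: 173 @ $23.70 + 41 @ $24.55 = $5,106.65
Aug 11, 161 sold [FIFO — oldest first]: 161 @ $24.55 = $3,952.55
Total COGS = $2,867.70 + $5,106.65 + $3,952.55 = $11,926.90
Ending inventory: 166 @ $24.55 + 290 @ $26.25 + 330 @ $29.25 = $21,340.30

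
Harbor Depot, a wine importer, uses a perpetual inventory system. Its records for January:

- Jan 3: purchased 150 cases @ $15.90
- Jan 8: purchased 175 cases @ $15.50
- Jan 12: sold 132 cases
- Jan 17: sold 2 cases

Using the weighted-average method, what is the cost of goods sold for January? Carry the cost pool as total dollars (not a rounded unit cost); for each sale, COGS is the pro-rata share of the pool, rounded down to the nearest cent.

After Jan 3: 150 on hand, pool $2,385.00 (≈ $15.9000 each)
After Jan 8: 325 on hand, pool $5,097.50 (≈ $15.6846 each)
Jan 12, sell 132: 132/325 × $5,097.50 → $2,070.36
Jan 17, sell 2: 2/193 × $3,027.14 → $31.36
Total COGS = $2,070.36 + $31.36 = $2,101.72
Ending inventory (cost pool remaining) = $2,995.78

COGS = $2,101.72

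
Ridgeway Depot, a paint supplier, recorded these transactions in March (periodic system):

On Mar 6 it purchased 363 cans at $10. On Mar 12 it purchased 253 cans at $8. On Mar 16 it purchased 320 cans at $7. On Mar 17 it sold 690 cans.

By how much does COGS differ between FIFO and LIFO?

FIFO COGS: 363 @ $10 + 253 @ $8 + 74 @ $7 = $6,172
LIFO COGS: 320 @ $7 + 253 @ $8 + 117 @ $10 = $5,434
Difference = |$6,172 − $5,434| = $738

$738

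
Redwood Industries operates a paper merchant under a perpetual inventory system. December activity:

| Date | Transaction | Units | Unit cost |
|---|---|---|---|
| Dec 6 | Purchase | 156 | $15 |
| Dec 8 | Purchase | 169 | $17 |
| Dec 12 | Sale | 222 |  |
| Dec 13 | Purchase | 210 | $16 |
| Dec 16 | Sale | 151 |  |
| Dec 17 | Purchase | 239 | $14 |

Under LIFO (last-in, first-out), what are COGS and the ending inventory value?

COGS = $6,084; ending inventory = $5,835

Dec 12, 222 sold [LIFO — newest first]: 169 @ $17 + 53 @ $15 = $3,668
Dec 16, 151 sold [LIFO — newest first]: 151 @ $16 = $2,416
Total COGS = $3,668 + $2,416 = $6,084
Ending inventory: 103 @ $15 + 59 @ $16 + 239 @ $14 = $5,835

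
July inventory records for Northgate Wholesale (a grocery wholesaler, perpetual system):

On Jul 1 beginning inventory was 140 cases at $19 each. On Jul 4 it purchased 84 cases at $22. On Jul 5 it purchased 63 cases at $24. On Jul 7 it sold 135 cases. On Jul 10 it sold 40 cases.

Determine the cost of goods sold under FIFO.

COGS = $3,430

Jul 7, 135 sold [FIFO — oldest first]: 135 @ $19 = $2,565
Jul 10, 40 sold [FIFO — oldest first]: 5 @ $19 + 35 @ $22 = $865
Total COGS = $2,565 + $865 = $3,430
Ending inventory: 49 @ $22 + 63 @ $24 = $2,590
Check: goods available $6,020 = COGS $3,430 + ending $2,590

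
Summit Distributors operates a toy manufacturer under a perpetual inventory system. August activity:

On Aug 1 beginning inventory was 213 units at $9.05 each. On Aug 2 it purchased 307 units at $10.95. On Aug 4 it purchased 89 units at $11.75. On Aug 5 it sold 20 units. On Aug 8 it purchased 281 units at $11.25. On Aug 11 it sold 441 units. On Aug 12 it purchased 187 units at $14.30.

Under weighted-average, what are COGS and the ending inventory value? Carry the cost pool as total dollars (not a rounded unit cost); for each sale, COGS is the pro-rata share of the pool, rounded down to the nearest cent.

COGS = $4,916.22; ending inventory = $7,254.18

After Aug 1: 213 on hand, pool $1,927.65 (≈ $9.0500 each)
After Aug 2: 520 on hand, pool $5,289.30 (≈ $10.1717 each)
After Aug 4: 609 on hand, pool $6,335.05 (≈ $10.4024 each)
Aug 5, sell 20: 20/609 × $6,335.05 → $208.04
After Aug 8: 870 on hand, pool $9,288.26 (≈ $10.6762 each)
Aug 11, sell 441: 441/870 × $9,288.26 → $4,708.18
After Aug 12: 616 on hand, pool $7,254.18 (≈ $11.7763 each)
Total COGS = $208.04 + $4,708.18 = $4,916.22
Ending inventory (cost pool remaining) = $7,254.18
Check: goods available $12,170.40 = COGS $4,916.22 + ending $7,254.18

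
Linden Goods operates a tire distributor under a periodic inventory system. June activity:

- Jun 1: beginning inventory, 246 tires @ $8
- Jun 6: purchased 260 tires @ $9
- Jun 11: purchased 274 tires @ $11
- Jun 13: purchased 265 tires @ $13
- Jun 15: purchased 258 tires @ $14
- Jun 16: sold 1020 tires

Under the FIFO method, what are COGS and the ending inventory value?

Jun 16, 1020 sold [FIFO — oldest first]: 246 @ $8 + 260 @ $9 + 274 @ $11 + 240 @ $13 = $10,442
Ending inventory: 25 @ $13 + 258 @ $14 = $3,937

COGS = $10,442; ending inventory = $3,937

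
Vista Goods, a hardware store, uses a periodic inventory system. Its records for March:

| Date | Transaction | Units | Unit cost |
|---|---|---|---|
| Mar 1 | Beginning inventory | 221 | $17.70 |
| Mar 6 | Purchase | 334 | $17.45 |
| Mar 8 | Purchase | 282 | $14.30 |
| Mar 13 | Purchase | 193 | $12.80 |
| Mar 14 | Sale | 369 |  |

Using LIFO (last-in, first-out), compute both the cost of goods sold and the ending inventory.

Mar 14, 369 sold [LIFO — newest first]: 193 @ $12.80 + 176 @ $14.30 = $4,987.20
Ending inventory: 221 @ $17.70 + 334 @ $17.45 + 106 @ $14.30 = $11,255.80

COGS = $4,987.20; ending inventory = $11,255.80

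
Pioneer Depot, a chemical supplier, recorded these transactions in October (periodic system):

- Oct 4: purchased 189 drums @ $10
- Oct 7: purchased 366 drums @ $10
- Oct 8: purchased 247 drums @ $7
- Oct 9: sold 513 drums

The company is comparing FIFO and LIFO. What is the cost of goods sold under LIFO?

COGS = $4,389

FIFO COGS: 189 @ $10 + 324 @ $10 = $5,130
LIFO COGS: 247 @ $7 + 266 @ $10 = $4,389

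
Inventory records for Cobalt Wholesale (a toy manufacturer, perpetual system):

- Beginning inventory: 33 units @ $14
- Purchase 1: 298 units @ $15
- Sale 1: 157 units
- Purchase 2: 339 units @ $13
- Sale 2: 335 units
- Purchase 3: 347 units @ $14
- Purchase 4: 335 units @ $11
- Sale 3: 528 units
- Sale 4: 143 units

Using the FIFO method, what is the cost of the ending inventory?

Ending inventory = $2,079

Sale 1 (157) [FIFO — oldest first]: 33 @ $14 + 124 @ $15 = $2,322
Sale 2 (335) [FIFO — oldest first]: 174 @ $15 + 161 @ $13 = $4,703
Sale 3 (528) [FIFO — oldest first]: 178 @ $13 + 347 @ $14 + 3 @ $11 = $7,205
Sale 4 (143) [FIFO — oldest first]: 143 @ $11 = $1,573
Total COGS = $2,322 + $4,703 + $7,205 + $1,573 = $15,803
Ending inventory: 189 @ $11 = $2,079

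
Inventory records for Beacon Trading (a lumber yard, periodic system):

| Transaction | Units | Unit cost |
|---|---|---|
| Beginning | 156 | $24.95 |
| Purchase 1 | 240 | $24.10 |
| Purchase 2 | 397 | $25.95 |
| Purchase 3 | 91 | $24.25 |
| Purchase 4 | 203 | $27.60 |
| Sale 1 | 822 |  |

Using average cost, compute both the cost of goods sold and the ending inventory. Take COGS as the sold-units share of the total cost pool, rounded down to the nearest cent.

COGS = $21,013.48; ending inventory = $6,774.42

Sale 1, sell 822: 822/1087 × $27,787.90 → $21,013.48
Ending inventory (cost pool remaining) = $6,774.42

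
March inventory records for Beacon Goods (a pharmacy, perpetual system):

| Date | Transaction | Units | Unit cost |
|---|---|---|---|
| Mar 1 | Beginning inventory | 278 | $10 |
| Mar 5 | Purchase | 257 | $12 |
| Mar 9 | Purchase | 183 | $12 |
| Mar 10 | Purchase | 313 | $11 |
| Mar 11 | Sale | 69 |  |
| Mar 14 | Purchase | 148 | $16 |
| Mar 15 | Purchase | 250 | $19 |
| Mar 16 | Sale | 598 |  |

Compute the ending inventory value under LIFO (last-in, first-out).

Ending inventory = $8,544

Mar 11, 69 sold [LIFO — newest first]: 69 @ $11 = $759
Mar 16, 598 sold [LIFO — newest first]: 250 @ $19 + 148 @ $16 + 200 @ $11 = $9,318
Total COGS = $759 + $9,318 = $10,077
Ending inventory: 278 @ $10 + 257 @ $12 + 183 @ $12 + 44 @ $11 = $8,544
Check: goods available $18,621 = COGS $10,077 + ending $8,544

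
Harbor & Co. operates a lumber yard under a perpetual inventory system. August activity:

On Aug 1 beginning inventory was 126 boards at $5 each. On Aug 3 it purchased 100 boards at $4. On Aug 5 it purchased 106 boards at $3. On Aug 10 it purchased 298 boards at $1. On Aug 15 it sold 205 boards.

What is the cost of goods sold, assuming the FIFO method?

COGS = $946

Aug 15, 205 sold [FIFO — oldest first]: 126 @ $5 + 79 @ $4 = $946
Ending inventory: 21 @ $4 + 106 @ $3 + 298 @ $1 = $700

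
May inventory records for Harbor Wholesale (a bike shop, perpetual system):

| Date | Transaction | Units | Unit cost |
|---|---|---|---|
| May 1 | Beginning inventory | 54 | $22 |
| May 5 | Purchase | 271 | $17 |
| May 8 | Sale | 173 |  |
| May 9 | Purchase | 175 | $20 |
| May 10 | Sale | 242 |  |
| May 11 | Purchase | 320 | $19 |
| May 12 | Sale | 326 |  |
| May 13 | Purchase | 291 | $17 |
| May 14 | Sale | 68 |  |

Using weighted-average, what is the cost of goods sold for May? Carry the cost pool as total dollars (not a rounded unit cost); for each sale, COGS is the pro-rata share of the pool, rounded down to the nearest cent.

After May 1: 54 on hand, pool $1,188.00 (≈ $22.0000 each)
After May 5: 325 on hand, pool $5,795.00 (≈ $17.8308 each)
May 8, sell 173: 173/325 × $5,795.00 → $3,084.72
After May 9: 327 on hand, pool $6,210.28 (≈ $18.9917 each)
May 10, sell 242: 242/327 × $6,210.28 → $4,595.98
After May 11: 405 on hand, pool $7,694.30 (≈ $18.9983 each)
May 12, sell 326: 326/405 × $7,694.30 → $6,193.43
After May 13: 370 on hand, pool $6,447.87 (≈ $17.4267 each)
May 14, sell 68: 68/370 × $6,447.87 → $1,185.01
Total COGS = $3,084.72 + $4,595.98 + $6,193.43 + $1,185.01 = $15,059.14
Ending inventory (cost pool remaining) = $5,262.86

COGS = $15,059.14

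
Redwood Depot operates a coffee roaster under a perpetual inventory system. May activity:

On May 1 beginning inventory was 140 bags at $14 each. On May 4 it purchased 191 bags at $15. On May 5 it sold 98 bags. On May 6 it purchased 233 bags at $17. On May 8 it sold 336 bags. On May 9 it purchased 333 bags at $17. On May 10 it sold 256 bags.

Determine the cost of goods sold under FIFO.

May 5, 98 sold [FIFO — oldest first]: 98 @ $14 = $1,372
May 8, 336 sold [FIFO — oldest first]: 42 @ $14 + 191 @ $15 + 103 @ $17 = $5,204
May 10, 256 sold [FIFO — oldest first]: 130 @ $17 + 126 @ $17 = $4,352
Total COGS = $1,372 + $5,204 + $4,352 = $10,928
Ending inventory: 207 @ $17 = $3,519

COGS = $10,928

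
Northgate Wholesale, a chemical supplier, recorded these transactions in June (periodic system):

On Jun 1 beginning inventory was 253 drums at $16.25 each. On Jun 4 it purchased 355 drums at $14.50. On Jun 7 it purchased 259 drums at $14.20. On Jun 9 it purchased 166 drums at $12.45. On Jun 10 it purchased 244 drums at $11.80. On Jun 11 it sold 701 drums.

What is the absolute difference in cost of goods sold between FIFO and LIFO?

FIFO COGS: 253 @ $16.25 + 355 @ $14.50 + 93 @ $14.20 = $10,579.35
LIFO COGS: 244 @ $11.80 + 166 @ $12.45 + 259 @ $14.20 + 32 @ $14.50 = $9,087.70
Difference = |$10,579.35 − $9,087.70| = $1,491.65

$1,491.65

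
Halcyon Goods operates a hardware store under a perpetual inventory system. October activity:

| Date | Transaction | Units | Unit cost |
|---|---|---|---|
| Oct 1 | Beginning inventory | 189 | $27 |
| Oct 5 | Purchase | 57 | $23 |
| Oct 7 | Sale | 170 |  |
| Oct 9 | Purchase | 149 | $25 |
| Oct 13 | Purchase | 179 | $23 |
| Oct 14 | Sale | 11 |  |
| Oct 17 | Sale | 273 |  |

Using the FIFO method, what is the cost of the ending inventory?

Oct 7, 170 sold [FIFO — oldest first]: 170 @ $27 = $4,590
Oct 14, 11 sold [FIFO — oldest first]: 11 @ $27 = $297
Oct 17, 273 sold [FIFO — oldest first]: 8 @ $27 + 57 @ $23 + 149 @ $25 + 59 @ $23 = $6,609
Total COGS = $4,590 + $297 + $6,609 = $11,496
Ending inventory: 120 @ $23 = $2,760

Ending inventory = $2,760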